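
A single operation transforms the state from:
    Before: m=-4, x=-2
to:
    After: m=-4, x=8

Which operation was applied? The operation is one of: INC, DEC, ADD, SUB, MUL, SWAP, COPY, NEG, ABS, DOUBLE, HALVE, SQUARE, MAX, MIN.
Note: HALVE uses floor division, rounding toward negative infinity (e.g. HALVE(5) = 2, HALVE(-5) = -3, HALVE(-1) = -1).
MUL(x, m)

Analyzing the change:
Before: m=-4, x=-2
After: m=-4, x=8
Variable x changed from -2 to 8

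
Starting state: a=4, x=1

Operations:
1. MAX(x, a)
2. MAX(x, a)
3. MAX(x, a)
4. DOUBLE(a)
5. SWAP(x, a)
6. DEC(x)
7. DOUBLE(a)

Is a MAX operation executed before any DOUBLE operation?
Yes

First MAX: step 1
First DOUBLE: step 4
Since 1 < 4, MAX comes first.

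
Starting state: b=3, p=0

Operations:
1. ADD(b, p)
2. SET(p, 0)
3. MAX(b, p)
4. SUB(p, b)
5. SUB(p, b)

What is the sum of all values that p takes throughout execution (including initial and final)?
-9

Values of p at each step:
Initial: p = 0
After step 1: p = 0
After step 2: p = 0
After step 3: p = 0
After step 4: p = -3
After step 5: p = -6
Sum = 0 + 0 + 0 + 0 + -3 + -6 = -9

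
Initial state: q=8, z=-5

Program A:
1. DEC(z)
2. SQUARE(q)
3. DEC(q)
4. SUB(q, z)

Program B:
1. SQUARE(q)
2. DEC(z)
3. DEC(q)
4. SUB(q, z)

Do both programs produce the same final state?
Yes

Program A final state: q=69, z=-6
Program B final state: q=69, z=-6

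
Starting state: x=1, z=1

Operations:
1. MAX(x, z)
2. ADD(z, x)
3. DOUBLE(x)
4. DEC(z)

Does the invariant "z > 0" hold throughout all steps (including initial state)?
Yes

The invariant holds at every step.

State at each step:
Initial: x=1, z=1
After step 1: x=1, z=1
After step 2: x=1, z=2
After step 3: x=2, z=2
After step 4: x=2, z=1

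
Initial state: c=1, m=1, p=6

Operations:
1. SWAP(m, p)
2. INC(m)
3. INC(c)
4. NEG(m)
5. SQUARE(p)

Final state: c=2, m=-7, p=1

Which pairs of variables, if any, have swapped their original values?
None

Comparing initial and final values:
c: 1 → 2
p: 6 → 1
m: 1 → -7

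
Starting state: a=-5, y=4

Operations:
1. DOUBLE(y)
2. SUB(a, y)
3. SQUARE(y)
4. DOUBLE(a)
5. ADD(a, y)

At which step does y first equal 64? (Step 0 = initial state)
Step 3

Tracing y:
Initial: y = 4
After step 1: y = 8
After step 2: y = 8
After step 3: y = 64 ← first occurrence
After step 4: y = 64
After step 5: y = 64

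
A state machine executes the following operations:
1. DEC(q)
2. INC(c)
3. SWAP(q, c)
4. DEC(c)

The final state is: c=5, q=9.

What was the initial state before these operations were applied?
c=8, q=7

Working backwards:
Final state: c=5, q=9
Before step 4 (DEC(c)): c=6, q=9
Before step 3 (SWAP(q, c)): c=9, q=6
Before step 2 (INC(c)): c=8, q=6
Before step 1 (DEC(q)): c=8, q=7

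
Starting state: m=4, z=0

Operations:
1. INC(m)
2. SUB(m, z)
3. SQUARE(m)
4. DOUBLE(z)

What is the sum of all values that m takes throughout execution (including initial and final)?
64

Values of m at each step:
Initial: m = 4
After step 1: m = 5
After step 2: m = 5
After step 3: m = 25
After step 4: m = 25
Sum = 4 + 5 + 5 + 25 + 25 = 64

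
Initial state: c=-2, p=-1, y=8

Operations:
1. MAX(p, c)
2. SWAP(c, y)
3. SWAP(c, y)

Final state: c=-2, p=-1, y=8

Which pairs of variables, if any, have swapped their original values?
None

Comparing initial and final values:
p: -1 → -1
y: 8 → 8
c: -2 → -2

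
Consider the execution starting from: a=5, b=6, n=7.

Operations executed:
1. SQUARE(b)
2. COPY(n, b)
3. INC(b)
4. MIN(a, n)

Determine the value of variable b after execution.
b = 37

Tracing execution:
Step 1: SQUARE(b) → b = 36
Step 2: COPY(n, b) → b = 36
Step 3: INC(b) → b = 37
Step 4: MIN(a, n) → b = 37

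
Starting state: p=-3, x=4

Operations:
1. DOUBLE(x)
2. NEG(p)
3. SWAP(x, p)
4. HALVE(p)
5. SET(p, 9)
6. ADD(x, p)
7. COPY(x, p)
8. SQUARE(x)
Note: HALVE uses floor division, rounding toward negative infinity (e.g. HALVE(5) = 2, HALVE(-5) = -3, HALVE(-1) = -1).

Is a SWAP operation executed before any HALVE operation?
Yes

First SWAP: step 3
First HALVE: step 4
Since 3 < 4, SWAP comes first.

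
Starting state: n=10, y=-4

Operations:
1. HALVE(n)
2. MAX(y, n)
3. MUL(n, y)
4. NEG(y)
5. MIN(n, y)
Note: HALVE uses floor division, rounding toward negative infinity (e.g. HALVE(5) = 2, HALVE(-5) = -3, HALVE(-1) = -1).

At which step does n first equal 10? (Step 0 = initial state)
Step 0

Tracing n:
Initial: n = 10 ← first occurrence
After step 1: n = 5
After step 2: n = 5
After step 3: n = 25
After step 4: n = 25
After step 5: n = -5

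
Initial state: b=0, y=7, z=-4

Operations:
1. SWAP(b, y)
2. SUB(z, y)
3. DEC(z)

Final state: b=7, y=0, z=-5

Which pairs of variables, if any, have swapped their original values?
(y, b)

Comparing initial and final values:
y: 7 → 0
b: 0 → 7
z: -4 → -5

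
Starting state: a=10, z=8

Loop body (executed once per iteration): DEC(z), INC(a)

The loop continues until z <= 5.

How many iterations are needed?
3

Tracing iterations:
Initial: a=10, z=8
After iteration 1: a=11, z=7
After iteration 2: a=12, z=6
After iteration 3: a=13, z=5
z <= 5 now holds, so the loop exits after 3 iterations.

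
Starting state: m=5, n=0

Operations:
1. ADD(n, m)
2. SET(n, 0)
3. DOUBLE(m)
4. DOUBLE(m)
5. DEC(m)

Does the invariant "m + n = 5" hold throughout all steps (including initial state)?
No, violated after step 1

The invariant is violated after step 1.

State at each step:
Initial: m=5, n=0
After step 1: m=5, n=5
After step 2: m=5, n=0
After step 3: m=10, n=0
After step 4: m=20, n=0
After step 5: m=19, n=0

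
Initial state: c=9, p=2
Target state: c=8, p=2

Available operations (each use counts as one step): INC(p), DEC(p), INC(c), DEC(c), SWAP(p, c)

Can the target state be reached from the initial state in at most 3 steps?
Yes

Path (1 step): DEC(c)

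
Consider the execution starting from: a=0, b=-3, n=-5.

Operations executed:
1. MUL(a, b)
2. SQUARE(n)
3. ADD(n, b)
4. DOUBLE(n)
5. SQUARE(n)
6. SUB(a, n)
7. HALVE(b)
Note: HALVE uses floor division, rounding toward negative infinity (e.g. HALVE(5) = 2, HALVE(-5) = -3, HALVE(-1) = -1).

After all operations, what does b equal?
b = -2

Tracing execution:
Step 1: MUL(a, b) → b = -3
Step 2: SQUARE(n) → b = -3
Step 3: ADD(n, b) → b = -3
Step 4: DOUBLE(n) → b = -3
Step 5: SQUARE(n) → b = -3
Step 6: SUB(a, n) → b = -3
Step 7: HALVE(b) → b = -2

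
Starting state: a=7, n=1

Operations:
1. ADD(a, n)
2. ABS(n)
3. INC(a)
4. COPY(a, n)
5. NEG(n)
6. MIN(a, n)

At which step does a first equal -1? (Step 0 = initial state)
Step 6

Tracing a:
Initial: a = 7
After step 1: a = 8
After step 2: a = 8
After step 3: a = 9
After step 4: a = 1
After step 5: a = 1
After step 6: a = -1 ← first occurrence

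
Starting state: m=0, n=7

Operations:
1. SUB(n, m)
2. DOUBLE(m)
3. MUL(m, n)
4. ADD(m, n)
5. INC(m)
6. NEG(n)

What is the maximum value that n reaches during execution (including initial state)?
7

Values of n at each step:
Initial: n = 7 ← maximum
After step 1: n = 7
After step 2: n = 7
After step 3: n = 7
After step 4: n = 7
After step 5: n = 7
After step 6: n = -7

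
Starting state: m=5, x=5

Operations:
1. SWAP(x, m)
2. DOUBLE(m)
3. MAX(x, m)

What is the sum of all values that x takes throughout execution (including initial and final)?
25

Values of x at each step:
Initial: x = 5
After step 1: x = 5
After step 2: x = 5
After step 3: x = 10
Sum = 5 + 5 + 5 + 10 = 25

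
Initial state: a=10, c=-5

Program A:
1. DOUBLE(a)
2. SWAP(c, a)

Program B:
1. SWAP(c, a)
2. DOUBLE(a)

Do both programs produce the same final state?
No

Program A final state: a=-5, c=20
Program B final state: a=-10, c=10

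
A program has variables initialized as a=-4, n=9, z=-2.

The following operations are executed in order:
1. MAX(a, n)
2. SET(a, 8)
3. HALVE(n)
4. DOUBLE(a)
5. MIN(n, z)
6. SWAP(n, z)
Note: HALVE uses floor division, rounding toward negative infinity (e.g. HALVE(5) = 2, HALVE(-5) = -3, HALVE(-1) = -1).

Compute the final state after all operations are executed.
{a: 16, n: -2, z: -2}

Step-by-step execution:
Initial: a=-4, n=9, z=-2
After step 1 (MAX(a, n)): a=9, n=9, z=-2
After step 2 (SET(a, 8)): a=8, n=9, z=-2
After step 3 (HALVE(n)): a=8, n=4, z=-2
After step 4 (DOUBLE(a)): a=16, n=4, z=-2
After step 5 (MIN(n, z)): a=16, n=-2, z=-2
After step 6 (SWAP(n, z)): a=16, n=-2, z=-2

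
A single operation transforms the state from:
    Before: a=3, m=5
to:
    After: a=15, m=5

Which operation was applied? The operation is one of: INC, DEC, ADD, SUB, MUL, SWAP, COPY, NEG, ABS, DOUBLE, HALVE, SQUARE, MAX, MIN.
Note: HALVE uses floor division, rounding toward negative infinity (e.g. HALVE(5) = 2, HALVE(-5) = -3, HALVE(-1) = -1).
MUL(a, m)

Analyzing the change:
Before: a=3, m=5
After: a=15, m=5
Variable a changed from 3 to 15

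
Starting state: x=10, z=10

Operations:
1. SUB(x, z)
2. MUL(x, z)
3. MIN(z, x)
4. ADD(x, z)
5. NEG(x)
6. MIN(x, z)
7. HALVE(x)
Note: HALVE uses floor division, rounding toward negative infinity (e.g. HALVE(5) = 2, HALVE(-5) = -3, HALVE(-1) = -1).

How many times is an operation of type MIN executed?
2

Counting MIN operations:
Step 3: MIN(z, x) ← MIN
Step 6: MIN(x, z) ← MIN
Total: 2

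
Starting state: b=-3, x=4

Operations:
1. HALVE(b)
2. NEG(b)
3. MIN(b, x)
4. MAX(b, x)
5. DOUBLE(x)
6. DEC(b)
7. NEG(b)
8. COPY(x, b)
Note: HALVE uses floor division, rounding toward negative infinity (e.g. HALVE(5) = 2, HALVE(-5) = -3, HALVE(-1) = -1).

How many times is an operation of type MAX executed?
1

Counting MAX operations:
Step 4: MAX(b, x) ← MAX
Total: 1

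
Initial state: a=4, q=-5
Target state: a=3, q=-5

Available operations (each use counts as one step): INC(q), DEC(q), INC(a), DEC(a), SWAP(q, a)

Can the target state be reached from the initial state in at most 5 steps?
Yes

Path (1 step): DEC(a)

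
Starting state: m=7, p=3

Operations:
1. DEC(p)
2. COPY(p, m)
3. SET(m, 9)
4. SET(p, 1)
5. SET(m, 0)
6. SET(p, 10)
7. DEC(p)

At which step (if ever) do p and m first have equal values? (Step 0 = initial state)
Step 2

p and m first become equal after step 2.

Comparing values at each step:
Initial: p=3, m=7
After step 1: p=2, m=7
After step 2: p=7, m=7 ← equal!
After step 3: p=7, m=9
After step 4: p=1, m=9
After step 5: p=1, m=0
After step 6: p=10, m=0
After step 7: p=9, m=0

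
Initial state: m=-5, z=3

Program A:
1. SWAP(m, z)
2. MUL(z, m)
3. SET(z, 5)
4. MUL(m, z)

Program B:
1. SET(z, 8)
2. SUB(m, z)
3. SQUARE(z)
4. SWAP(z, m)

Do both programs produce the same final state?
No

Program A final state: m=15, z=5
Program B final state: m=64, z=-13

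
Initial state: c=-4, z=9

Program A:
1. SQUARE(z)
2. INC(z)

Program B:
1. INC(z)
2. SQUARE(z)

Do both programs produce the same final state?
No

Program A final state: c=-4, z=82
Program B final state: c=-4, z=100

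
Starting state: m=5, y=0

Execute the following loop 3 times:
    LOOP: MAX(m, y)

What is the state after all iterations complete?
m=5, y=0

Iteration trace:
Start: m=5, y=0
After iteration 1: m=5, y=0
After iteration 2: m=5, y=0
After iteration 3: m=5, y=0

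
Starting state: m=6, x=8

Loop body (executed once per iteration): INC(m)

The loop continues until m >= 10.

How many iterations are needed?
4

Tracing iterations:
Initial: m=6, x=8
After iteration 1: m=7, x=8
After iteration 2: m=8, x=8
After iteration 3: m=9, x=8
After iteration 4: m=10, x=8
m >= 10 now holds, so the loop exits after 4 iterations.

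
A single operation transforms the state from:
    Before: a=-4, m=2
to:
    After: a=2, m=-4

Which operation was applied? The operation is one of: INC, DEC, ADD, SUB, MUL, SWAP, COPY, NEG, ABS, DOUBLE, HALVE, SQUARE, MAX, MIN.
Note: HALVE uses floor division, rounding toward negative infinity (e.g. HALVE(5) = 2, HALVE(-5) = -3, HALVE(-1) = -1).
SWAP(a, m)

Analyzing the change:
Before: a=-4, m=2
After: a=2, m=-4
Variable a changed from -4 to 2
Variable m changed from 2 to -4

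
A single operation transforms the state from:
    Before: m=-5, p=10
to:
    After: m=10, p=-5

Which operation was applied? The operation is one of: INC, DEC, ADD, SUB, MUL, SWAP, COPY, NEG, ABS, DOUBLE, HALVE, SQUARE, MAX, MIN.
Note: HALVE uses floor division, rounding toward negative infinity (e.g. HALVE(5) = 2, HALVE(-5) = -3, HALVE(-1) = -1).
SWAP(p, m)

Analyzing the change:
Before: m=-5, p=10
After: m=10, p=-5
Variable p changed from 10 to -5
Variable m changed from -5 to 10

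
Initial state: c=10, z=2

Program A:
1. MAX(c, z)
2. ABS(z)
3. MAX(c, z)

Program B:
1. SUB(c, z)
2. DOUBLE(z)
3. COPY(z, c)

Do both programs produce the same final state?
No

Program A final state: c=10, z=2
Program B final state: c=8, z=8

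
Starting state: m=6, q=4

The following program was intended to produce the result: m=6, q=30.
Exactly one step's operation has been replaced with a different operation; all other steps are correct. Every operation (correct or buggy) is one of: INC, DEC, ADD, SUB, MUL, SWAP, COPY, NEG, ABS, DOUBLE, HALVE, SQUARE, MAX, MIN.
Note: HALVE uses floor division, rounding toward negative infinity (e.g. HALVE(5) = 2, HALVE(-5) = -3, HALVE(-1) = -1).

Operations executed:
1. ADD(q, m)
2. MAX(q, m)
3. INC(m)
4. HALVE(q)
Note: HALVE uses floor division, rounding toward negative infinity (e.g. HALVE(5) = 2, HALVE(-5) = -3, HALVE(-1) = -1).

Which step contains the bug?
Step 3

Trace with buggy code:
Initial: m=6, q=4
After step 1: m=6, q=10
After step 2: m=6, q=10
After step 3: m=7, q=10
After step 4: m=7, q=5
Actual final m=7, q=5 ≠ expected m=6, q=30.
Step 3 is the only position where a single-operation replacement can produce the expected result.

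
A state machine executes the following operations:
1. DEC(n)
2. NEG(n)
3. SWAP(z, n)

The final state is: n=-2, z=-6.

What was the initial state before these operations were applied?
n=7, z=-2

Working backwards:
Final state: n=-2, z=-6
Before step 3 (SWAP(z, n)): n=-6, z=-2
Before step 2 (NEG(n)): n=6, z=-2
Before step 1 (DEC(n)): n=7, z=-2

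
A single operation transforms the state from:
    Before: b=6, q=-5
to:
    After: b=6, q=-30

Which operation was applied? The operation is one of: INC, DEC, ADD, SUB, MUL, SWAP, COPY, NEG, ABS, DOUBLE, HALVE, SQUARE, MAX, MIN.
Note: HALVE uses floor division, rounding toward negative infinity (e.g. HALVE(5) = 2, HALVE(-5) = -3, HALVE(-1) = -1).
MUL(q, b)

Analyzing the change:
Before: b=6, q=-5
After: b=6, q=-30
Variable q changed from -5 to -30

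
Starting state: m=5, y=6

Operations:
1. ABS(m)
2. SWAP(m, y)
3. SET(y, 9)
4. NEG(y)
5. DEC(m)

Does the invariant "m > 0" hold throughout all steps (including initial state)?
Yes

The invariant holds at every step.

State at each step:
Initial: m=5, y=6
After step 1: m=5, y=6
After step 2: m=6, y=5
After step 3: m=6, y=9
After step 4: m=6, y=-9
After step 5: m=5, y=-9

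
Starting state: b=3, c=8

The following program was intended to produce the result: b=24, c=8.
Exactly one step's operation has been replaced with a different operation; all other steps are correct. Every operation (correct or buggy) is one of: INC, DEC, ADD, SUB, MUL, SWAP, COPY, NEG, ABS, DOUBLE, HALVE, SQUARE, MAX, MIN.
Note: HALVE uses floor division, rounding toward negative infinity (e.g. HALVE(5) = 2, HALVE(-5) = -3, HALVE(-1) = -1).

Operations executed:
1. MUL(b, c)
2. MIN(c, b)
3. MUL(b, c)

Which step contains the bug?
Step 3

Trace with buggy code:
Initial: b=3, c=8
After step 1: b=24, c=8
After step 2: b=24, c=8
After step 3: b=192, c=8
Actual final b=192, c=8 ≠ expected b=24, c=8.
Step 3 is the only position where a single-operation replacement can produce the expected result.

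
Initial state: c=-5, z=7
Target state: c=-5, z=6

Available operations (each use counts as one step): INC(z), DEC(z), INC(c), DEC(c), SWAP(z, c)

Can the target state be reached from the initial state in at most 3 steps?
Yes

Path (1 step): DEC(z)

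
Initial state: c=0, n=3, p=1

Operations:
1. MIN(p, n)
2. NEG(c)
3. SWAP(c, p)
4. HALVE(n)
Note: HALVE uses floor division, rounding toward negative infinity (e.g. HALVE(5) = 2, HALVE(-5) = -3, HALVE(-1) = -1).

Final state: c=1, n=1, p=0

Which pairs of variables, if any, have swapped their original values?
(p, c)

Comparing initial and final values:
p: 1 → 0
n: 3 → 1
c: 0 → 1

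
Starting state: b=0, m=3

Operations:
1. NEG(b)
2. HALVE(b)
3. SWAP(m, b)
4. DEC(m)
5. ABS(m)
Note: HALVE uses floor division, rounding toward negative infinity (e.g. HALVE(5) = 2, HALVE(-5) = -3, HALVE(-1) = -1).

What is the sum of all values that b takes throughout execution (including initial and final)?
9

Values of b at each step:
Initial: b = 0
After step 1: b = 0
After step 2: b = 0
After step 3: b = 3
After step 4: b = 3
After step 5: b = 3
Sum = 0 + 0 + 0 + 3 + 3 + 3 = 9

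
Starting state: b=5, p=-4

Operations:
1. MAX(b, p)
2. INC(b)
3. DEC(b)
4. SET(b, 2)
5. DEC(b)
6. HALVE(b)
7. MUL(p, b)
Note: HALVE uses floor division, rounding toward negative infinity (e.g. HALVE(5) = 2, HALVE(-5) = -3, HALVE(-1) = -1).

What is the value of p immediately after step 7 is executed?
p = 0

Tracing p through execution:
Initial: p = -4
After step 1 (MAX(b, p)): p = -4
After step 2 (INC(b)): p = -4
After step 3 (DEC(b)): p = -4
After step 4 (SET(b, 2)): p = -4
After step 5 (DEC(b)): p = -4
After step 6 (HALVE(b)): p = -4
After step 7 (MUL(p, b)): p = 0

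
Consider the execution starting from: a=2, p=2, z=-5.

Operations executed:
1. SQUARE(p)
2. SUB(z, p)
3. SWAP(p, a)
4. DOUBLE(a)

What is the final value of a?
a = 8

Tracing execution:
Step 1: SQUARE(p) → a = 2
Step 2: SUB(z, p) → a = 2
Step 3: SWAP(p, a) → a = 4
Step 4: DOUBLE(a) → a = 8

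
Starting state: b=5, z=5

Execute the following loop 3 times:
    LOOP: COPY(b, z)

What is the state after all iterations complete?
b=5, z=5

Iteration trace:
Start: b=5, z=5
After iteration 1: b=5, z=5
After iteration 2: b=5, z=5
After iteration 3: b=5, z=5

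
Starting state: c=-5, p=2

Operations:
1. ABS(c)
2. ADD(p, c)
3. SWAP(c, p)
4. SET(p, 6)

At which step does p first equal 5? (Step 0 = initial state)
Step 3

Tracing p:
Initial: p = 2
After step 1: p = 2
After step 2: p = 7
After step 3: p = 5 ← first occurrence
After step 4: p = 6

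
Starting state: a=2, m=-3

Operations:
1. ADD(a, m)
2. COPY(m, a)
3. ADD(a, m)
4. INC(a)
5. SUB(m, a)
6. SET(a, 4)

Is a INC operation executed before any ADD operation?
No

First INC: step 4
First ADD: step 1
Since 4 > 1, ADD comes first.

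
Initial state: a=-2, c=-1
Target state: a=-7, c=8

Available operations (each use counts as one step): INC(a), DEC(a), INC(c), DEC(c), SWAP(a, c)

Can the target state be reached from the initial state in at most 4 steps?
No

The target state cannot be reached within 4 steps.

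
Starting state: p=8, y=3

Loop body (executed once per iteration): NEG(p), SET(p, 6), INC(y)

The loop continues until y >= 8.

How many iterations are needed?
5

Tracing iterations:
Initial: p=8, y=3
After iteration 1: p=6, y=4
After iteration 2: p=6, y=5
After iteration 3: p=6, y=6
After iteration 4: p=6, y=7
After iteration 5: p=6, y=8
y >= 8 now holds, so the loop exits after 5 iterations.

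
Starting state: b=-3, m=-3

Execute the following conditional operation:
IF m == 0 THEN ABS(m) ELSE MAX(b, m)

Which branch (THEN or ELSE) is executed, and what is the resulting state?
Branch: ELSE, Final state: b=-3, m=-3

Evaluating condition: m == 0
m = -3
Condition is False, so ELSE branch executes
After MAX(b, m): b=-3, m=-3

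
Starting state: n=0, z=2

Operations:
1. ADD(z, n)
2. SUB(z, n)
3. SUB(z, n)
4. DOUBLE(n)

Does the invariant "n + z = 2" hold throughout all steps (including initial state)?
Yes

The invariant holds at every step.

State at each step:
Initial: n=0, z=2
After step 1: n=0, z=2
After step 2: n=0, z=2
After step 3: n=0, z=2
After step 4: n=0, z=2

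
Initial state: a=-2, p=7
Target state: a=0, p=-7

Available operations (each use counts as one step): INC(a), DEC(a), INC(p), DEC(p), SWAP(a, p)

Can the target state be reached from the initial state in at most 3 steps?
No

The target state cannot be reached within 3 steps.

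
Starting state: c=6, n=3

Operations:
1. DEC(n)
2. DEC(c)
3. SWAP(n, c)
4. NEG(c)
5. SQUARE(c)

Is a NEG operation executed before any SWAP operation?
No

First NEG: step 4
First SWAP: step 3
Since 4 > 3, SWAP comes first.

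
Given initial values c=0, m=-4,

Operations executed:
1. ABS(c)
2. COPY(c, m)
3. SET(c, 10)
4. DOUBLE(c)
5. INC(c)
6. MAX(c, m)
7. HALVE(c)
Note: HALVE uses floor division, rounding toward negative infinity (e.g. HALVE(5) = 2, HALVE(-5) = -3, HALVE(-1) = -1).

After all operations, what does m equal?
m = -4

Tracing execution:
Step 1: ABS(c) → m = -4
Step 2: COPY(c, m) → m = -4
Step 3: SET(c, 10) → m = -4
Step 4: DOUBLE(c) → m = -4
Step 5: INC(c) → m = -4
Step 6: MAX(c, m) → m = -4
Step 7: HALVE(c) → m = -4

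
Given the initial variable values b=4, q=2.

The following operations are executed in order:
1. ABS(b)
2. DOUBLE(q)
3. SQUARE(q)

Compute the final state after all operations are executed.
{b: 4, q: 16}

Step-by-step execution:
Initial: b=4, q=2
After step 1 (ABS(b)): b=4, q=2
After step 2 (DOUBLE(q)): b=4, q=4
After step 3 (SQUARE(q)): b=4, q=16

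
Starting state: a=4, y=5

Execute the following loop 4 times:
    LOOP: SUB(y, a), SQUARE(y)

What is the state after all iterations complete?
a=4, y=441

Iteration trace:
Start: a=4, y=5
After iteration 1: a=4, y=1
After iteration 2: a=4, y=9
After iteration 3: a=4, y=25
After iteration 4: a=4, y=441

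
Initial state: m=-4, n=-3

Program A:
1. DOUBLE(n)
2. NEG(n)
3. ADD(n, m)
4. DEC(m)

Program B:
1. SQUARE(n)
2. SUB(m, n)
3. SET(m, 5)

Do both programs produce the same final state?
No

Program A final state: m=-5, n=2
Program B final state: m=5, n=9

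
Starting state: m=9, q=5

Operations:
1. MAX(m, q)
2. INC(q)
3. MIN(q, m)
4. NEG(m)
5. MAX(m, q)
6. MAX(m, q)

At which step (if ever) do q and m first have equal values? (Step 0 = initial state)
Step 5

q and m first become equal after step 5.

Comparing values at each step:
Initial: q=5, m=9
After step 1: q=5, m=9
After step 2: q=6, m=9
After step 3: q=6, m=9
After step 4: q=6, m=-9
After step 5: q=6, m=6 ← equal!
After step 6: q=6, m=6 ← equal!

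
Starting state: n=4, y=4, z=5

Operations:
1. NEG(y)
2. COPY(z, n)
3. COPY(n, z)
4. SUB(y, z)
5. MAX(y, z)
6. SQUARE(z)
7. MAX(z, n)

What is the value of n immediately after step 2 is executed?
n = 4

Tracing n through execution:
Initial: n = 4
After step 1 (NEG(y)): n = 4
After step 2 (COPY(z, n)): n = 4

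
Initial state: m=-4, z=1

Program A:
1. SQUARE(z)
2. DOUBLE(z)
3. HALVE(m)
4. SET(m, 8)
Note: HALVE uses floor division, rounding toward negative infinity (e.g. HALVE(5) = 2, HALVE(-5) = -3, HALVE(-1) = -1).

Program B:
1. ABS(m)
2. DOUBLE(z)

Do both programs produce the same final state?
No

Program A final state: m=8, z=2
Program B final state: m=4, z=2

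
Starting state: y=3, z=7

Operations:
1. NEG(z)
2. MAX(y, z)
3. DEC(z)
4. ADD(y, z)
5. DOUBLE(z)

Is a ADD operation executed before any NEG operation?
No

First ADD: step 4
First NEG: step 1
Since 4 > 1, NEG comes first.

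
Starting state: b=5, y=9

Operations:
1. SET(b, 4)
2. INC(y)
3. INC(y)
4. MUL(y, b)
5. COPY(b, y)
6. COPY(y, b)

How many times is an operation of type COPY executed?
2

Counting COPY operations:
Step 5: COPY(b, y) ← COPY
Step 6: COPY(y, b) ← COPY
Total: 2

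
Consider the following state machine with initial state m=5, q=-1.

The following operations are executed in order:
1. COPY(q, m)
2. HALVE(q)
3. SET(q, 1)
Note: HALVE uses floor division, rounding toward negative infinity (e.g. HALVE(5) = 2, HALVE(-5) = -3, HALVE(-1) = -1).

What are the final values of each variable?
{m: 5, q: 1}

Step-by-step execution:
Initial: m=5, q=-1
After step 1 (COPY(q, m)): m=5, q=5
After step 2 (HALVE(q)): m=5, q=2
After step 3 (SET(q, 1)): m=5, q=1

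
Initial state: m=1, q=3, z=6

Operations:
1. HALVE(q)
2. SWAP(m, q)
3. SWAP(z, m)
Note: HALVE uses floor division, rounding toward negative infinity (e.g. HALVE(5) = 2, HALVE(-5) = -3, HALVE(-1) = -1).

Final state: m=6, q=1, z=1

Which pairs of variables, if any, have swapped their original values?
(z, m)

Comparing initial and final values:
z: 6 → 1
m: 1 → 6
q: 3 → 1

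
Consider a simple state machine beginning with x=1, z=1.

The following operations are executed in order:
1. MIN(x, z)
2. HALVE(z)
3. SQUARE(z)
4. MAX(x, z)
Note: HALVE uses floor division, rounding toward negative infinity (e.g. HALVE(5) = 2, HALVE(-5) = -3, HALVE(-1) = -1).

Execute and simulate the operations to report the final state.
{x: 1, z: 0}

Step-by-step execution:
Initial: x=1, z=1
After step 1 (MIN(x, z)): x=1, z=1
After step 2 (HALVE(z)): x=1, z=0
After step 3 (SQUARE(z)): x=1, z=0
After step 4 (MAX(x, z)): x=1, z=0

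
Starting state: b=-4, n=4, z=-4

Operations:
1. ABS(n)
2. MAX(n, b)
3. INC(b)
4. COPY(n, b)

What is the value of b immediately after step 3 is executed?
b = -3

Tracing b through execution:
Initial: b = -4
After step 1 (ABS(n)): b = -4
After step 2 (MAX(n, b)): b = -4
After step 3 (INC(b)): b = -3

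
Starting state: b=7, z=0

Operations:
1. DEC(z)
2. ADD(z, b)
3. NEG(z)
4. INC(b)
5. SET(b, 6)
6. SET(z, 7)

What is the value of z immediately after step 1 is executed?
z = -1

Tracing z through execution:
Initial: z = 0
After step 1 (DEC(z)): z = -1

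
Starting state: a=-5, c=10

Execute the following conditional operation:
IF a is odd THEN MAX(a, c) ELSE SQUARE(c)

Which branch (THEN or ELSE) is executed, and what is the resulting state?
Branch: THEN, Final state: a=10, c=10

Evaluating condition: a is odd
Condition is True, so THEN branch executes
After MAX(a, c): a=10, c=10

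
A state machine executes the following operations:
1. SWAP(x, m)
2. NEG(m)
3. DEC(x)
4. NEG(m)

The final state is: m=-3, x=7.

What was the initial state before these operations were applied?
m=8, x=-3

Working backwards:
Final state: m=-3, x=7
Before step 4 (NEG(m)): m=3, x=7
Before step 3 (DEC(x)): m=3, x=8
Before step 2 (NEG(m)): m=-3, x=8
Before step 1 (SWAP(x, m)): m=8, x=-3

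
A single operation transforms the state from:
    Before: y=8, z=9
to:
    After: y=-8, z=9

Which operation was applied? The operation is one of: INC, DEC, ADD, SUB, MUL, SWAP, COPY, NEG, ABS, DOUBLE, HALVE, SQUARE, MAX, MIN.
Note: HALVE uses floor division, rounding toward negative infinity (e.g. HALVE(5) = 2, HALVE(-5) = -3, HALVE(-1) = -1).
NEG(y)

Analyzing the change:
Before: y=8, z=9
After: y=-8, z=9
Variable y changed from 8 to -8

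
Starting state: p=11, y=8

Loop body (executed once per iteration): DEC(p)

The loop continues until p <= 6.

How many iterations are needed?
5

Tracing iterations:
Initial: p=11, y=8
After iteration 1: p=10, y=8
After iteration 2: p=9, y=8
After iteration 3: p=8, y=8
After iteration 4: p=7, y=8
After iteration 5: p=6, y=8
p <= 6 now holds, so the loop exits after 5 iterations.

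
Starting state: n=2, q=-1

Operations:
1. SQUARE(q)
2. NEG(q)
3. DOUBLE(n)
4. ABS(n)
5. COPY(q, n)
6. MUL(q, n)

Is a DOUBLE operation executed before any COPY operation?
Yes

First DOUBLE: step 3
First COPY: step 5
Since 3 < 5, DOUBLE comes first.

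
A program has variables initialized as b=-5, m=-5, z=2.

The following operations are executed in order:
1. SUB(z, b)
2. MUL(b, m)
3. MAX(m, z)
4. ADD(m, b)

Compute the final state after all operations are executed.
{b: 25, m: 32, z: 7}

Step-by-step execution:
Initial: b=-5, m=-5, z=2
After step 1 (SUB(z, b)): b=-5, m=-5, z=7
After step 2 (MUL(b, m)): b=25, m=-5, z=7
After step 3 (MAX(m, z)): b=25, m=7, z=7
After step 4 (ADD(m, b)): b=25, m=32, z=7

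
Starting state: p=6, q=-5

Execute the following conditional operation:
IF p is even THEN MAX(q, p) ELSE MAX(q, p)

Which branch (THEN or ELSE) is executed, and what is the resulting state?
Branch: THEN, Final state: p=6, q=6

Evaluating condition: p is even
Condition is True, so THEN branch executes
After MAX(q, p): p=6, q=6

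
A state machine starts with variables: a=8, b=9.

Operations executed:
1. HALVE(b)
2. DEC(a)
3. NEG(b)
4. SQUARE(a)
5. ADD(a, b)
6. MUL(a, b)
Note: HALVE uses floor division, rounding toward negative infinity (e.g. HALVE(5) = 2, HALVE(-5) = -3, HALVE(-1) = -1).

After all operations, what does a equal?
a = -180

Tracing execution:
Step 1: HALVE(b) → a = 8
Step 2: DEC(a) → a = 7
Step 3: NEG(b) → a = 7
Step 4: SQUARE(a) → a = 49
Step 5: ADD(a, b) → a = 45
Step 6: MUL(a, b) → a = -180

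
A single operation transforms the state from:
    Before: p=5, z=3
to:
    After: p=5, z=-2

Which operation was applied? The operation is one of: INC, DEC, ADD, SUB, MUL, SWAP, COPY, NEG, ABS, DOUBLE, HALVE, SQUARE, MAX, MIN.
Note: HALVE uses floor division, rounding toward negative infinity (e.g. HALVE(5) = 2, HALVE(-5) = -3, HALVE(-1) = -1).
SUB(z, p)

Analyzing the change:
Before: p=5, z=3
After: p=5, z=-2
Variable z changed from 3 to -2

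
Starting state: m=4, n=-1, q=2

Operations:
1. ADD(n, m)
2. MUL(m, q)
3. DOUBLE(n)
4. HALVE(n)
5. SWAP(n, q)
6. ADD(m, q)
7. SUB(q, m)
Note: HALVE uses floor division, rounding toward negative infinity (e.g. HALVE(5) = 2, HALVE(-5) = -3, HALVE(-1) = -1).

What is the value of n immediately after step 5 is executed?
n = 2

Tracing n through execution:
Initial: n = -1
After step 1 (ADD(n, m)): n = 3
After step 2 (MUL(m, q)): n = 3
After step 3 (DOUBLE(n)): n = 6
After step 4 (HALVE(n)): n = 3
After step 5 (SWAP(n, q)): n = 2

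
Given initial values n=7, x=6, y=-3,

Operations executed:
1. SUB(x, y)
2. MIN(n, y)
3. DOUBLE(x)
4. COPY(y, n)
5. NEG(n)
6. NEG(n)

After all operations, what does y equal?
y = -3

Tracing execution:
Step 1: SUB(x, y) → y = -3
Step 2: MIN(n, y) → y = -3
Step 3: DOUBLE(x) → y = -3
Step 4: COPY(y, n) → y = -3
Step 5: NEG(n) → y = -3
Step 6: NEG(n) → y = -3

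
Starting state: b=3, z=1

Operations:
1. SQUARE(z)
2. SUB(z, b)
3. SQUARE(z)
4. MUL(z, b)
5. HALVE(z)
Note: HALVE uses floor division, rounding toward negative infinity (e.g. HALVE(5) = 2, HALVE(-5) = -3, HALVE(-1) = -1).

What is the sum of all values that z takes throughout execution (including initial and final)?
22

Values of z at each step:
Initial: z = 1
After step 1: z = 1
After step 2: z = -2
After step 3: z = 4
After step 4: z = 12
After step 5: z = 6
Sum = 1 + 1 + -2 + 4 + 12 + 6 = 22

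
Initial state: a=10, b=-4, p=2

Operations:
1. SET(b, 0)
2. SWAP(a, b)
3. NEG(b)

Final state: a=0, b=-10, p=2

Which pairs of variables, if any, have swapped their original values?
None

Comparing initial and final values:
p: 2 → 2
a: 10 → 0
b: -4 → -10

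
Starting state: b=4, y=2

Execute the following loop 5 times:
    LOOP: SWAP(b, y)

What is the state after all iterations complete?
b=2, y=4

Iteration trace:
Start: b=4, y=2
After iteration 1: b=2, y=4
After iteration 2: b=4, y=2
After iteration 3: b=2, y=4
After iteration 4: b=4, y=2
After iteration 5: b=2, y=4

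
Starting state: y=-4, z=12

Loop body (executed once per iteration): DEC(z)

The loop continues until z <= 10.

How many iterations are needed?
2

Tracing iterations:
Initial: y=-4, z=12
After iteration 1: y=-4, z=11
After iteration 2: y=-4, z=10
z <= 10 now holds, so the loop exits after 2 iterations.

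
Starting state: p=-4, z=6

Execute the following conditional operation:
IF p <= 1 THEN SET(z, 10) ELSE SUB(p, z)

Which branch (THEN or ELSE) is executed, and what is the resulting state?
Branch: THEN, Final state: p=-4, z=10

Evaluating condition: p <= 1
p = -4
Condition is True, so THEN branch executes
After SET(z, 10): p=-4, z=10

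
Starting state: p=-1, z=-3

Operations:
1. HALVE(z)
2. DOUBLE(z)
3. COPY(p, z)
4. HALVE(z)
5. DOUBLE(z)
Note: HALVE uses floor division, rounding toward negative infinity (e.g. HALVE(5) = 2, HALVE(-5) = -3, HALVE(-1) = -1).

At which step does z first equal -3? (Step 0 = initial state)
Step 0

Tracing z:
Initial: z = -3 ← first occurrence
After step 1: z = -2
After step 2: z = -4
After step 3: z = -4
After step 4: z = -2
After step 5: z = -4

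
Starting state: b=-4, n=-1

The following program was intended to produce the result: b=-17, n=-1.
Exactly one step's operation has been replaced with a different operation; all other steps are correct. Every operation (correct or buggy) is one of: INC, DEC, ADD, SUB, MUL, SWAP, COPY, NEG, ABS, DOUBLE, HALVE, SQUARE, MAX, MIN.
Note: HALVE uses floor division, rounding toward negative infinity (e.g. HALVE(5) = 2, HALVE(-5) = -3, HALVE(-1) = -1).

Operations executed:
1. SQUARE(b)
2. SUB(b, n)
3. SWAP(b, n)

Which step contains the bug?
Step 3

Trace with buggy code:
Initial: b=-4, n=-1
After step 1: b=16, n=-1
After step 2: b=17, n=-1
After step 3: b=-1, n=17
Actual final b=-1, n=17 ≠ expected b=-17, n=-1.
Step 3 is the only position where a single-operation replacement can produce the expected result.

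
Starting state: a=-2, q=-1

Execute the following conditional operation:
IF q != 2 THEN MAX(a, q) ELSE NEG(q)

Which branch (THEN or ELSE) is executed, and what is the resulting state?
Branch: THEN, Final state: a=-1, q=-1

Evaluating condition: q != 2
q = -1
Condition is True, so THEN branch executes
After MAX(a, q): a=-1, q=-1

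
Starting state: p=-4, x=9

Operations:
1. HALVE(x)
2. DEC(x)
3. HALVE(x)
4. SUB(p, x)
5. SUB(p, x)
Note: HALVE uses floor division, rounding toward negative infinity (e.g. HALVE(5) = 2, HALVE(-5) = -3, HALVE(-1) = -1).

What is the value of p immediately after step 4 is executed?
p = -5

Tracing p through execution:
Initial: p = -4
After step 1 (HALVE(x)): p = -4
After step 2 (DEC(x)): p = -4
After step 3 (HALVE(x)): p = -4
After step 4 (SUB(p, x)): p = -5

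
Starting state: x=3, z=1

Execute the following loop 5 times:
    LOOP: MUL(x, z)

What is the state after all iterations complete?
x=3, z=1

Iteration trace:
Start: x=3, z=1
After iteration 1: x=3, z=1
After iteration 2: x=3, z=1
After iteration 3: x=3, z=1
After iteration 4: x=3, z=1
After iteration 5: x=3, z=1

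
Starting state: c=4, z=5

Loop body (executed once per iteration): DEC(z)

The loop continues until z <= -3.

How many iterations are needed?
8

Tracing iterations:
Initial: c=4, z=5
After iteration 1: c=4, z=4
After iteration 2: c=4, z=3
After iteration 3: c=4, z=2
After iteration 4: c=4, z=1
After iteration 5: c=4, z=0
After iteration 6: c=4, z=-1
After iteration 7: c=4, z=-2
After iteration 8: c=4, z=-3
z <= -3 now holds, so the loop exits after 8 iterations.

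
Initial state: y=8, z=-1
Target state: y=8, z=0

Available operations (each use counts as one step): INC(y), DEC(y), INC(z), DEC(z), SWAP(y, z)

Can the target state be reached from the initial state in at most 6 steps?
Yes

Path (1 step): INC(z)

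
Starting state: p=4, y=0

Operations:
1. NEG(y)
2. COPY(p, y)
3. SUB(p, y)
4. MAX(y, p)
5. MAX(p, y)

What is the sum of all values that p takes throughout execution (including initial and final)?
8

Values of p at each step:
Initial: p = 4
After step 1: p = 4
After step 2: p = 0
After step 3: p = 0
After step 4: p = 0
After step 5: p = 0
Sum = 4 + 4 + 0 + 0 + 0 + 0 = 8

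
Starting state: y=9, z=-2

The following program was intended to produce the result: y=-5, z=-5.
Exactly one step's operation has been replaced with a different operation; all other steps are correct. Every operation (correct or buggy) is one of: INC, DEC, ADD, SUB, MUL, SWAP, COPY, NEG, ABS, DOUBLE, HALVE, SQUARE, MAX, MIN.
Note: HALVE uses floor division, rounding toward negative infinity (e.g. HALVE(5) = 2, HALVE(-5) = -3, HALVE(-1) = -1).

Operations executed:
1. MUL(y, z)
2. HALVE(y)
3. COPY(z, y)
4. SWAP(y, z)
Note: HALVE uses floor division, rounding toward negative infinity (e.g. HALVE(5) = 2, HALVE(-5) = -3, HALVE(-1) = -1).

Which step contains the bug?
Step 1

Trace with buggy code:
Initial: y=9, z=-2
After step 1: y=-18, z=-2
After step 2: y=-9, z=-2
After step 3: y=-9, z=-9
After step 4: y=-9, z=-9
Actual final y=-9, z=-9 ≠ expected y=-5, z=-5.
Step 1 is the only position where a single-operation replacement can produce the expected result.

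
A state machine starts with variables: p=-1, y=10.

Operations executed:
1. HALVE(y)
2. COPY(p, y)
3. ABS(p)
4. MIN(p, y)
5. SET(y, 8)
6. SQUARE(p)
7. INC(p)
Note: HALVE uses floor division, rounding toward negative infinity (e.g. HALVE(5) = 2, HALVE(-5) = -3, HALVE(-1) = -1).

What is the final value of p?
p = 26

Tracing execution:
Step 1: HALVE(y) → p = -1
Step 2: COPY(p, y) → p = 5
Step 3: ABS(p) → p = 5
Step 4: MIN(p, y) → p = 5
Step 5: SET(y, 8) → p = 5
Step 6: SQUARE(p) → p = 25
Step 7: INC(p) → p = 26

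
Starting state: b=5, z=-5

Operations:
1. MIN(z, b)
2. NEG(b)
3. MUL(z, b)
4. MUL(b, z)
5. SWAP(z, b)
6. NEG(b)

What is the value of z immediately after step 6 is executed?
z = -125

Tracing z through execution:
Initial: z = -5
After step 1 (MIN(z, b)): z = -5
After step 2 (NEG(b)): z = -5
After step 3 (MUL(z, b)): z = 25
After step 4 (MUL(b, z)): z = 25
After step 5 (SWAP(z, b)): z = -125
After step 6 (NEG(b)): z = -125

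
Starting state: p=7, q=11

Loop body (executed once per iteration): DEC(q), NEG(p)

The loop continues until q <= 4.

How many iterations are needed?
7

Tracing iterations:
Initial: p=7, q=11
After iteration 1: p=-7, q=10
After iteration 2: p=7, q=9
After iteration 3: p=-7, q=8
After iteration 4: p=7, q=7
After iteration 5: p=-7, q=6
After iteration 6: p=7, q=5
After iteration 7: p=-7, q=4
q <= 4 now holds, so the loop exits after 7 iterations.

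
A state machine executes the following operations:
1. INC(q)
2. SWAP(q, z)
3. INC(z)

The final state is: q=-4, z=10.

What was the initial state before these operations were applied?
q=8, z=-4

Working backwards:
Final state: q=-4, z=10
Before step 3 (INC(z)): q=-4, z=9
Before step 2 (SWAP(q, z)): q=9, z=-4
Before step 1 (INC(q)): q=8, z=-4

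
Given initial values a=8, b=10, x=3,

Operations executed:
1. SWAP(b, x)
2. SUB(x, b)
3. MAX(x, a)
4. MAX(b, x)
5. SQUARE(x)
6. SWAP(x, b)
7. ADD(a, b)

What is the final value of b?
b = 64

Tracing execution:
Step 1: SWAP(b, x) → b = 3
Step 2: SUB(x, b) → b = 3
Step 3: MAX(x, a) → b = 3
Step 4: MAX(b, x) → b = 8
Step 5: SQUARE(x) → b = 8
Step 6: SWAP(x, b) → b = 64
Step 7: ADD(a, b) → b = 64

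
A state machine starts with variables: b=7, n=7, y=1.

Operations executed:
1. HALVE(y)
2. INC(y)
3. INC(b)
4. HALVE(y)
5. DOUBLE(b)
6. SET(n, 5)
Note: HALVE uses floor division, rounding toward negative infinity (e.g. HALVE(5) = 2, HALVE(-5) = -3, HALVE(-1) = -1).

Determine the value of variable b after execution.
b = 16

Tracing execution:
Step 1: HALVE(y) → b = 7
Step 2: INC(y) → b = 7
Step 3: INC(b) → b = 8
Step 4: HALVE(y) → b = 8
Step 5: DOUBLE(b) → b = 16
Step 6: SET(n, 5) → b = 16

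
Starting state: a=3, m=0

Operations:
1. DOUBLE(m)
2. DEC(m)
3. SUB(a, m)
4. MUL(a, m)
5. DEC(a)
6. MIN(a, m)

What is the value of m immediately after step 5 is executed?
m = -1

Tracing m through execution:
Initial: m = 0
After step 1 (DOUBLE(m)): m = 0
After step 2 (DEC(m)): m = -1
After step 3 (SUB(a, m)): m = -1
After step 4 (MUL(a, m)): m = -1
After step 5 (DEC(a)): m = -1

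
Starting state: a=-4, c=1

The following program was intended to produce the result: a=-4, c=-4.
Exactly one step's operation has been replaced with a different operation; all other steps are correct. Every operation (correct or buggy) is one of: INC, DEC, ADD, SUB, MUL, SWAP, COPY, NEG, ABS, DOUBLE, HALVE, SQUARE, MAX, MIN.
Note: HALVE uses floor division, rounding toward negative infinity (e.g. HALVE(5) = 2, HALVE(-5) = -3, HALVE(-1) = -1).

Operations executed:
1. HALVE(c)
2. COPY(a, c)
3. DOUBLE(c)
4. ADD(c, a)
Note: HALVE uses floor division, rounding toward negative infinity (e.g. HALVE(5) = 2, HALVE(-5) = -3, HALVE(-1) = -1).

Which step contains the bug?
Step 2

Trace with buggy code:
Initial: a=-4, c=1
After step 1: a=-4, c=0
After step 2: a=0, c=0
After step 3: a=0, c=0
After step 4: a=0, c=0
Actual final a=0, c=0 ≠ expected a=-4, c=-4.
Step 2 is the only position where a single-operation replacement can produce the expected result.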